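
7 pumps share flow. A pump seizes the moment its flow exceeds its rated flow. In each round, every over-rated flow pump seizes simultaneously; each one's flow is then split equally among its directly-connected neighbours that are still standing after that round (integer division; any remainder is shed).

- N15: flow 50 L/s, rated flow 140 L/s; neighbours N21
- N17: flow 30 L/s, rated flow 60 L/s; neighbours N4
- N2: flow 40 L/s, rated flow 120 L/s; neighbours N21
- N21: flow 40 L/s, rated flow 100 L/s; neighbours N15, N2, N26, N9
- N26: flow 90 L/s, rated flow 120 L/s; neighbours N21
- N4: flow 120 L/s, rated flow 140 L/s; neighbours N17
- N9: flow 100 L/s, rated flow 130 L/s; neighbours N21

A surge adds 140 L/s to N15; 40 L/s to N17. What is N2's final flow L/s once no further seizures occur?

116

Round 1 — N15 at 190 > 140; N17 at 70 > 60. N15, N17 seize.
  N15 sheds 190 L/s to N21: 190 each.
    N21: 40+190 = 230 > 100
  N17 sheds 70 L/s to N4: 70 each.
    N4: 120+70 = 190 > 140
Round 2 — N21, N4 seize.
  N21 sheds 230 L/s to N2, N26, N9: 76 each (2 lost).
    N2: 40+76 = 116 ≤ 120
    N26: 90+76 = 166 > 120
    N9: 100+76 = 176 > 130
  N4 sheds 190 L/s: no online neighbours, lost.
Round 3 — N26, N9 seize.
  N26 sheds 166 L/s: no online neighbours, lost.
  N9 sheds 176 L/s: no online neighbours, lost.
No further seizures.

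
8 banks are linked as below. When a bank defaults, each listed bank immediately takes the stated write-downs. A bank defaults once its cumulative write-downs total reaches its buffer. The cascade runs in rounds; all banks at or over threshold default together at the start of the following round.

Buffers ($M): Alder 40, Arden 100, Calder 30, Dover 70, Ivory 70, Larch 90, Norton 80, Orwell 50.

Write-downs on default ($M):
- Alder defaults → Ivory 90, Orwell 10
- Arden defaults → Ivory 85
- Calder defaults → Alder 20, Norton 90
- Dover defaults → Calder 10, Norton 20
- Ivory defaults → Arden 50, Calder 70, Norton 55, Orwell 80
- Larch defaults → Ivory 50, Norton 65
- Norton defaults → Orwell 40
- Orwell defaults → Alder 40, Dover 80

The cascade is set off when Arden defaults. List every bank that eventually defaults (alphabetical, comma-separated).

Round 1 — Arden defaults (initial).
  Ivory: +85 → 85 ≥ 70
Round 2 — Ivory defaults.
  Calder: +70 → 70 ≥ 30
  Norton: +55 → 55 < 80
  Orwell: +80 → 80 ≥ 50
Round 3 — Calder, Orwell default.
  Alder: +20+40 → 60 ≥ 40
  Dover: +80 → 80 ≥ 70
  Norton: +90 → 145 ≥ 80
Round 4 — Alder, Dover, Norton default.
No further defaults.

Alder, Arden, Calder, Dover, Ivory, Norton, Orwell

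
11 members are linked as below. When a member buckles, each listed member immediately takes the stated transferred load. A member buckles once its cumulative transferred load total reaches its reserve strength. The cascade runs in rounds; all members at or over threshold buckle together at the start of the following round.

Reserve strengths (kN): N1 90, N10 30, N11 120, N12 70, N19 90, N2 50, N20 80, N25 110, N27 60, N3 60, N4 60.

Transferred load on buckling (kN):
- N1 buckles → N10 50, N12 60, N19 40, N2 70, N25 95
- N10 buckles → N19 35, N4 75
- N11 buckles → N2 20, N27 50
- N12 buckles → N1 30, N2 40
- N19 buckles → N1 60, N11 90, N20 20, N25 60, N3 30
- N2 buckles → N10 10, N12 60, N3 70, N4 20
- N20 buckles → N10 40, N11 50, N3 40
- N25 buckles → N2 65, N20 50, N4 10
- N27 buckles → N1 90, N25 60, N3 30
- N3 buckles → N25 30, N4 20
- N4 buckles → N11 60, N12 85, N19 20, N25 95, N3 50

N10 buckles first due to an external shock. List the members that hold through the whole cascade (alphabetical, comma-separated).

N1, N11, N19, N2, N20, N25, N27, N3

Round 1 — N10 buckles (initial).
  N19: +35 → 35 < 90
  N4: +75 → 75 ≥ 60
Round 2 — N4 buckles.
  N11: +60 → 60 < 120
  N12: +85 → 85 ≥ 70
  N19: +20 → 55 < 90
  N25: +95 → 95 < 110
  N3: +50 → 50 < 60
Round 3 — N12 buckles.
  N1: +30 → 30 < 90
  N2: +40 → 40 < 50
No further bucklings.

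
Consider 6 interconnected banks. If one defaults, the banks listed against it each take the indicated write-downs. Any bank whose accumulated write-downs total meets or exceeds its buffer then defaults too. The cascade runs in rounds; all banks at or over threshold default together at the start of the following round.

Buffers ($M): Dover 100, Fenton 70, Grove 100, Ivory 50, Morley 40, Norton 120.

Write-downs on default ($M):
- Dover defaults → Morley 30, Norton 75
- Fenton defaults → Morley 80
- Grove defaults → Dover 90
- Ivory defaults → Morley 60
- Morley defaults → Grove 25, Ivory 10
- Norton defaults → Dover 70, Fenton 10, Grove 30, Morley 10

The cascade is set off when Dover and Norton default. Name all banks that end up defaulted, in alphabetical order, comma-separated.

Round 1 — Dover, Norton default (initial).
  Fenton: +10 → 10 < 70
  Grove: +30 → 30 < 100
  Morley: +30+10 → 40 ≥ 40
Round 2 — Morley defaults.
  Grove: +25 → 55 < 100
  Ivory: +10 → 10 < 50
No further defaults.

Dover, Morley, Norton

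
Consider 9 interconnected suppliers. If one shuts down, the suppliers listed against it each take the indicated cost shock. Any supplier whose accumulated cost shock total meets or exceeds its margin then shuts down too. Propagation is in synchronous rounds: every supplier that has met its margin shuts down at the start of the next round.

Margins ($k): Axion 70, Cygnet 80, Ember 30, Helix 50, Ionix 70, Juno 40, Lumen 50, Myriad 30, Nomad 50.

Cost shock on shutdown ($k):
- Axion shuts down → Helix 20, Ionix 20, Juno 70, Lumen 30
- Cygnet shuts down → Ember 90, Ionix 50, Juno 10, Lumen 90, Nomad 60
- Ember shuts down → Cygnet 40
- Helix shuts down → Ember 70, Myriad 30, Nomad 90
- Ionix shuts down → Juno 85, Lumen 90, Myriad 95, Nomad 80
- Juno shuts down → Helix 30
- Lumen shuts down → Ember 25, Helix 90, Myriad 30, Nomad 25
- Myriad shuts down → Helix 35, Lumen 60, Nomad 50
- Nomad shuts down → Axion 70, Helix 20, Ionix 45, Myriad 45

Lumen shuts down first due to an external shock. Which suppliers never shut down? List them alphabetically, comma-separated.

Round 1 — Lumen shuts down (initial).
  Ember: +25 → 25 < 30
  Helix: +90 → 90 ≥ 50
  Myriad: +30 → 30 ≥ 30
  Nomad: +25 → 25 < 50
Round 2 — Helix, Myriad shut down.
  Ember: +70 → 95 ≥ 30
  Nomad: +90+50 → 165 ≥ 50
Round 3 — Ember, Nomad shut down.
  Axion: +70 → 70 ≥ 70
  Cygnet: +40 → 40 < 80
  Ionix: +45 → 45 < 70
Round 4 — Axion shuts down.
  Ionix: +20 → 65 < 70
  Juno: +70 → 70 ≥ 40
Round 5 — Juno shuts down.
No further shutdowns.

Cygnet, Ionix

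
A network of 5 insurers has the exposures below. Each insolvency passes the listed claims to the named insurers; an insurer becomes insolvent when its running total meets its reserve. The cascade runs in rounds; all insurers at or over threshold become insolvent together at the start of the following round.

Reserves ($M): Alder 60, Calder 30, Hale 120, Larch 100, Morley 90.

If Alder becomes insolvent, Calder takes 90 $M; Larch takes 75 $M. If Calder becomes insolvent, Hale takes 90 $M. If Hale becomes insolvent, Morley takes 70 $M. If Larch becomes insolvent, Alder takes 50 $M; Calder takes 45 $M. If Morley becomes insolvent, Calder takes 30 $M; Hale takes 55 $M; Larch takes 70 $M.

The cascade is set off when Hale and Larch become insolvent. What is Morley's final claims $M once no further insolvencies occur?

70

Round 1 — Hale, Larch become insolvent (initial).
  Alder: +50 → 50 < 60
  Calder: +45 → 45 ≥ 30
  Morley: +70 → 70 < 90
Round 2 — Calder becomes insolvent.
No further insolvencies.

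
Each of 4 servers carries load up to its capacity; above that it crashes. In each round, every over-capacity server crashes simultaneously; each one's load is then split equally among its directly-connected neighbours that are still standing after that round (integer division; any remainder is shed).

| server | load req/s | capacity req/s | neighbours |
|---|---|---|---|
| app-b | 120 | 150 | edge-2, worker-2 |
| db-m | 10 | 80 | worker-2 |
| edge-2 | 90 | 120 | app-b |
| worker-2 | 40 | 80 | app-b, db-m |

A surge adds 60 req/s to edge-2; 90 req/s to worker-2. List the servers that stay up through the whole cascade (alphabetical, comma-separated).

Round 1 — edge-2 at 150 > 120; worker-2 at 130 > 80. edge-2, worker-2 crash.
  edge-2 sheds 150 req/s to app-b: 150 each.
    app-b: 120+150 = 270 > 150
  worker-2 sheds 130 req/s to app-b, db-m: 65 each.
    app-b: 270+65 = 335 > 150
    db-m: 10+65 = 75 ≤ 80
Round 2 — app-b crashes.
  app-b sheds 335 req/s: no online neighbours, lost.
No further crashes.

db-m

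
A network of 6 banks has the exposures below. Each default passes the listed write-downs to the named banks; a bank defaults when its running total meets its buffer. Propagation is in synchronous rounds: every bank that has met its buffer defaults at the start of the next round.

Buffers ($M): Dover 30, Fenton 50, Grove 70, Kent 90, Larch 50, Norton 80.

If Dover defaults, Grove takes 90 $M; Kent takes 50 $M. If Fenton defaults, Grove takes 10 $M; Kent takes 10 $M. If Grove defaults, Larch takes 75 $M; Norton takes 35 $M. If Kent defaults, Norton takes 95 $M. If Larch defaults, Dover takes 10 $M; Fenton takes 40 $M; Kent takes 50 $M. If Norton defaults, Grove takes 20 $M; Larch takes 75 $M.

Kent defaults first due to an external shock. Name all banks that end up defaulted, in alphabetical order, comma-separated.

Kent, Larch, Norton

Round 1 — Kent defaults (initial).
  Norton: +95 → 95 ≥ 80
Round 2 — Norton defaults.
  Grove: +20 → 20 < 70
  Larch: +75 → 75 ≥ 50
Round 3 — Larch defaults.
  Dover: +10 → 10 < 30
  Fenton: +40 → 40 < 50
No further defaults.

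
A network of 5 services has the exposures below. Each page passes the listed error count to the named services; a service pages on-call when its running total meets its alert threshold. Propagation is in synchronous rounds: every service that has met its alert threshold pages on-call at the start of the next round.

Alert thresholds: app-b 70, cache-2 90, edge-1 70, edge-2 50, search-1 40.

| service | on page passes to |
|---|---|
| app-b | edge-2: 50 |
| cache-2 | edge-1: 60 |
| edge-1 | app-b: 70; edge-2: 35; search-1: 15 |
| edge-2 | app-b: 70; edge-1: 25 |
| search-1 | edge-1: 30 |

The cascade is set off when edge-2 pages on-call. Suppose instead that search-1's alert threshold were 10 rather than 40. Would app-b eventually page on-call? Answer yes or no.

yes

With search-1's alert threshold at 10:
Round 1 — edge-2 pages on-call (initial).
  app-b: +70 → 70 ≥ 70
  edge-1: +25 → 25 < 70
Round 2 — app-b pages on-call.
No further pages.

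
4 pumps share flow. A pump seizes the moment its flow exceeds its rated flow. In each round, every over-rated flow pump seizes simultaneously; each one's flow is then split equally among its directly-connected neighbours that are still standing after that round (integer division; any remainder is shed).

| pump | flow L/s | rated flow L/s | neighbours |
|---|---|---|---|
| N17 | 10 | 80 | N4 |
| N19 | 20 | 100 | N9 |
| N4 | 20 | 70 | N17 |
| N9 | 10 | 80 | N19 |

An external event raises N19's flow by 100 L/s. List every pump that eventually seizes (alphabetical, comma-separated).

N19, N9

Round 1 — N19 at 120 > 100. N19 seizes.
  N19 sheds 120 L/s to N9: 120 each.
    N9: 10+120 = 130 > 80
Round 2 — N9 seizes.
  N9 sheds 130 L/s: no online neighbours, lost.
No further seizures.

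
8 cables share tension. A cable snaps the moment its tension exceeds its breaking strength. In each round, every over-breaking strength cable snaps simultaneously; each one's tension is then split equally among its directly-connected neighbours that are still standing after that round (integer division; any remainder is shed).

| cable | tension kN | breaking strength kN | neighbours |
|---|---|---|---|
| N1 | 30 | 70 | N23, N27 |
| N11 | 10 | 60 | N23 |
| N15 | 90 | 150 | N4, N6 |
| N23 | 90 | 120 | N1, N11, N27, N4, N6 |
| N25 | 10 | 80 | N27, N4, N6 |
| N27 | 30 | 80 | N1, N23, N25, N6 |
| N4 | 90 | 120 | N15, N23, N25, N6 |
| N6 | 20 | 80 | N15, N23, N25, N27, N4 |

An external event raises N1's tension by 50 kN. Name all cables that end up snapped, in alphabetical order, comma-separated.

N1, N15, N23, N25, N27, N4, N6

Round 1 — N1 at 80 > 70. N1 snaps.
  N1 sheds 80 kN to N23, N27: 40 each.
    N23: 90+40 = 130 > 120
    N27: 30+40 = 70 ≤ 80
Round 2 — N23 snaps.
  N23 sheds 130 kN to N11, N27, N4, N6: 32 each (2 lost).
    N11: 10+32 = 42 ≤ 60
    N27: 70+32 = 102 > 80
    N4: 90+32 = 122 > 120
    N6: 20+32 = 52 ≤ 80
Round 3 — N27, N4 snap.
  N27 sheds 102 kN to N25, N6: 51 each.
    N25: 10+51 = 61 ≤ 80
    N6: 52+51 = 103 > 80
  N4 sheds 122 kN to N15, N25, N6: 40 each (2 lost).
    N15: 90+40 = 130 ≤ 150
    N25: 61+40 = 101 > 80
    N6: 103+40 = 143 > 80
Round 4 — N25, N6 snap.
  N25 sheds 101 kN: no online neighbours, lost.
  N6 sheds 143 kN to N15: 143 each.
    N15: 130+143 = 273 > 150
Round 5 — N15 snaps.
  N15 sheds 273 kN: no online neighbours, lost.
No further breaks.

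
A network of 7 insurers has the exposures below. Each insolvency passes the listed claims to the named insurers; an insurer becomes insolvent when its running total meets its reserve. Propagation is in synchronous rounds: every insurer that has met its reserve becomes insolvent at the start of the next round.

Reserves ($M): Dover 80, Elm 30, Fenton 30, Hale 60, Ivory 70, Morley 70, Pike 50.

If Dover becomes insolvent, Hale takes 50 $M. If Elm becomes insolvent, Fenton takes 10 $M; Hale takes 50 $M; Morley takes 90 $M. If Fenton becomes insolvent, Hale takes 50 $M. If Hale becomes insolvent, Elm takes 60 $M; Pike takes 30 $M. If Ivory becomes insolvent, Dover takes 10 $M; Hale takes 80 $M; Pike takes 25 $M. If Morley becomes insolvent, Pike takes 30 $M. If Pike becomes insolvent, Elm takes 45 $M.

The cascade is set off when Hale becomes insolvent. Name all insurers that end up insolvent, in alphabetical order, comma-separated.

Elm, Hale, Morley, Pike

Round 1 — Hale becomes insolvent (initial).
  Elm: +60 → 60 ≥ 30
  Pike: +30 → 30 < 50
Round 2 — Elm becomes insolvent.
  Fenton: +10 → 10 < 30
  Morley: +90 → 90 ≥ 70
Round 3 — Morley becomes insolvent.
  Pike: +30 → 60 ≥ 50
Round 4 — Pike becomes insolvent.
No further insolvencies.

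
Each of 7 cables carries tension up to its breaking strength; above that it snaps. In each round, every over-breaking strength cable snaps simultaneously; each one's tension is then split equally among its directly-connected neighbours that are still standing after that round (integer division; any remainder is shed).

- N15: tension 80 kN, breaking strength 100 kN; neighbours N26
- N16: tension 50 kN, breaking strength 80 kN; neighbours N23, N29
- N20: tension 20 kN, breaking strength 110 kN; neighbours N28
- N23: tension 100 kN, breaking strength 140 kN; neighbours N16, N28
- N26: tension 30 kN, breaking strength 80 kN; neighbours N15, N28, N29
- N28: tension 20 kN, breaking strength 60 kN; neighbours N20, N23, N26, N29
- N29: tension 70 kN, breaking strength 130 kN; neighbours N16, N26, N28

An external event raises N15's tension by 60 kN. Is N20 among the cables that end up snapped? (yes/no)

Round 1 — N15 at 140 > 100. N15 snaps.
  N15 sheds 140 kN to N26: 140 each.
    N26: 30+140 = 170 > 80
Round 2 — N26 snaps.
  N26 sheds 170 kN to N28, N29: 85 each.
    N28: 20+85 = 105 > 60
    N29: 70+85 = 155 > 130
Round 3 — N28, N29 snap.
  N28 sheds 105 kN to N20, N23: 52 each (1 lost).
    N20: 20+52 = 72 ≤ 110
    N23: 100+52 = 152 > 140
  N29 sheds 155 kN to N16: 155 each.
    N16: 50+155 = 205 > 80
Round 4 — N16, N23 snap.
  N16 sheds 205 kN: no online neighbours, lost.
  N23 sheds 152 kN: no online neighbours, lost.
No further breaks.

no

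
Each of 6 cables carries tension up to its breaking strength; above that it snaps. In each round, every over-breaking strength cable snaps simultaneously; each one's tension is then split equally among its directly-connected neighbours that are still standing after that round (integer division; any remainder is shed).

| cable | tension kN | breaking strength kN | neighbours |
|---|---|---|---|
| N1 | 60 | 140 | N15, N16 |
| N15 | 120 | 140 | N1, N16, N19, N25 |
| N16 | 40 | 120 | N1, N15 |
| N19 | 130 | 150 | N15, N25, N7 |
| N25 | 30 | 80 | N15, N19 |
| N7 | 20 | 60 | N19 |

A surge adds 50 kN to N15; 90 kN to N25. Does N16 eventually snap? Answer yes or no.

Round 1 — N15 at 170 > 140; N25 at 120 > 80. N15, N25 snap.
  N15 sheds 170 kN to N1, N16, N19: 56 each (2 lost).
    N1: 60+56 = 116 ≤ 140
    N16: 40+56 = 96 ≤ 120
    N19: 130+56 = 186 > 150
  N25 sheds 120 kN to N19: 120 each.
    N19: 186+120 = 306 > 150
Round 2 — N19 snaps.
  N19 sheds 306 kN to N7: 306 each.
    N7: 20+306 = 326 > 60
Round 3 — N7 snaps.
  N7 sheds 326 kN: no online neighbours, lost.
No further breaks.

no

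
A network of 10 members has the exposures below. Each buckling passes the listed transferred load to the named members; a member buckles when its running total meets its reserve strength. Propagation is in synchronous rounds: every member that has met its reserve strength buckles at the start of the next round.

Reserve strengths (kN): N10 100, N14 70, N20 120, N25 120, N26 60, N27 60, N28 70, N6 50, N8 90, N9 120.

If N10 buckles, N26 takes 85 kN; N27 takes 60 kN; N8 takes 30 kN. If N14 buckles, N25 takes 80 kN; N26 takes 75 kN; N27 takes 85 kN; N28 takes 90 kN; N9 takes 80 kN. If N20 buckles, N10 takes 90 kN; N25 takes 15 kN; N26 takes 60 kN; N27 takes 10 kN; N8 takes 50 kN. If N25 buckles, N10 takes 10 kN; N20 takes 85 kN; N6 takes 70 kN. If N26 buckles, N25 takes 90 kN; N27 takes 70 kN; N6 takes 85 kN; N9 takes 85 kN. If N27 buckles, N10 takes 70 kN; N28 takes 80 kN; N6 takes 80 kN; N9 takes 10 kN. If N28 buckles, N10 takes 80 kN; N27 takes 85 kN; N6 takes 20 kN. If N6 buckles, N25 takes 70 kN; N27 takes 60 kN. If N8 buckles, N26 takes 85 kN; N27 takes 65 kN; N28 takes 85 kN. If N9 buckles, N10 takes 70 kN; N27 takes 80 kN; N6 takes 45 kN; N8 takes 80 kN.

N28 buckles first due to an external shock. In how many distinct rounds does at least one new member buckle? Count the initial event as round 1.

5

Round 1 — N28 buckles (initial).
  N10: +80 → 80 < 100
  N27: +85 → 85 ≥ 60
  N6: +20 → 20 < 50
Round 2 — N27 buckles.
  N10: +70 → 150 ≥ 100
  N6: +80 → 100 ≥ 50
  N9: +10 → 10 < 120
Round 3 — N10, N6 buckle.
  N25: +70 → 70 < 120
  N26: +85 → 85 ≥ 60
  N8: +30 → 30 < 90
Round 4 — N26 buckles.
  N25: +90 → 160 ≥ 120
  N9: +85 → 95 < 120
Round 5 — N25 buckles.
  N20: +85 → 85 < 120
No further bucklings.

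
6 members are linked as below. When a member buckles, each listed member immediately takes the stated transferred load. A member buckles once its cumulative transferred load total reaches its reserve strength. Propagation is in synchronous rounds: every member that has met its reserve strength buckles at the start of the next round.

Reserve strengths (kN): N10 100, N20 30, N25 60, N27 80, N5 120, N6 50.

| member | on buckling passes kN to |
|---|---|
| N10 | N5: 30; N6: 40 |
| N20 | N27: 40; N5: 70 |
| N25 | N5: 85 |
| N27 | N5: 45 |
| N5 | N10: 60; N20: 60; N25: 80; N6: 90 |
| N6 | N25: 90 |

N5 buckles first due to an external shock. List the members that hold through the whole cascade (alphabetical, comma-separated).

Round 1 — N5 buckles (initial).
  N10: +60 → 60 < 100
  N20: +60 → 60 ≥ 30
  N25: +80 → 80 ≥ 60
  N6: +90 → 90 ≥ 50
Round 2 — N20, N25, N6 buckle.
  N27: +40 → 40 < 80
No further bucklings.

N10, N27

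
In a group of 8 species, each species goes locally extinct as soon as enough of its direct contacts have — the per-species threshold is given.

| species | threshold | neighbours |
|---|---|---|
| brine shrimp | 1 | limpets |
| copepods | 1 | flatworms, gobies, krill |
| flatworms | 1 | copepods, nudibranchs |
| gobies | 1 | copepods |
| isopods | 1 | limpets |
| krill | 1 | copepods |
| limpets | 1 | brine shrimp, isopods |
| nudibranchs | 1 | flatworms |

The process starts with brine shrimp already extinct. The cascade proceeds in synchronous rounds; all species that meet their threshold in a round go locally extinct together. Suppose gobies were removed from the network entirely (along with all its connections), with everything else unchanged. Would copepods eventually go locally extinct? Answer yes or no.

With gobies removed:
Round 1 — brine shrimp goes locally extinct (initial).
Round 2 — checking thresholds:
  limpets: 1 of 2 neighbours ≥ 1, goes locally extinct.
Round 3 — checking thresholds:
  isopods: 1 of 1 neighbours ≥ 1, goes locally extinct.
Round 4 — no new extinctions; cascade stops.

no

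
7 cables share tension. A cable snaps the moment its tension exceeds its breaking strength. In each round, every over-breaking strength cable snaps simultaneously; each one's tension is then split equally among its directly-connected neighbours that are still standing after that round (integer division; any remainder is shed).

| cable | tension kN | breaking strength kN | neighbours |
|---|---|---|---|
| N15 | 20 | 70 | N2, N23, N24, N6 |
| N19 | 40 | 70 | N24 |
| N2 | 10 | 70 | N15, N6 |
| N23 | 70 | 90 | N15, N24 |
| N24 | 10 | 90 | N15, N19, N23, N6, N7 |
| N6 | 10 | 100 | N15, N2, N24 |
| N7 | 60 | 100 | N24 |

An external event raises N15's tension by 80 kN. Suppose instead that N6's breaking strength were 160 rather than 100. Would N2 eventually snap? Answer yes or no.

no

With N6's breaking strength at 160:
Round 1 — N15 at 100 > 70. N15 snaps.
  N15 sheds 100 kN to N2, N23, N24, N6: 25 each.
    N2: 10+25 = 35 ≤ 70
    N23: 70+25 = 95 > 90
    N24: 10+25 = 35 ≤ 90
    N6: 10+25 = 35 ≤ 160
Round 2 — N23 snaps.
  N23 sheds 95 kN to N24: 95 each.
    N24: 35+95 = 130 > 90
Round 3 — N24 snaps.
  N24 sheds 130 kN to N19, N6, N7: 43 each (1 lost).
    N19: 40+43 = 83 > 70
    N6: 35+43 = 78 ≤ 160
    N7: 60+43 = 103 > 100
Round 4 — N19, N7 snap.
  N19 sheds 83 kN: no online neighbours, lost.
  N7 sheds 103 kN: no online neighbours, lost.
No further breaks.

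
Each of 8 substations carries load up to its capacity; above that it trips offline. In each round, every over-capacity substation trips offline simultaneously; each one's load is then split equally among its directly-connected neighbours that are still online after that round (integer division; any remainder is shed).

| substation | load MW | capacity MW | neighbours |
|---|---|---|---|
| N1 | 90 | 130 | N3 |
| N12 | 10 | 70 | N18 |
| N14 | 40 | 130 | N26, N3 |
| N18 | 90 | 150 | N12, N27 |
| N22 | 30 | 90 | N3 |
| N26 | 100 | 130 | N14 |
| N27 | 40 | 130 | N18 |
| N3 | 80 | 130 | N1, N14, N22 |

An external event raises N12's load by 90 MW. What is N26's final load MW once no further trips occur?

Round 1 — N12 at 100 > 70. N12 trips offline.
  N12 sheds 100 MW to N18: 100 each.
    N18: 90+100 = 190 > 150
Round 2 — N18 trips offline.
  N18 sheds 190 MW to N27: 190 each.
    N27: 40+190 = 230 > 130
Round 3 — N27 trips offline.
  N27 sheds 230 MW: no online neighbours, lost.
No further trips.

100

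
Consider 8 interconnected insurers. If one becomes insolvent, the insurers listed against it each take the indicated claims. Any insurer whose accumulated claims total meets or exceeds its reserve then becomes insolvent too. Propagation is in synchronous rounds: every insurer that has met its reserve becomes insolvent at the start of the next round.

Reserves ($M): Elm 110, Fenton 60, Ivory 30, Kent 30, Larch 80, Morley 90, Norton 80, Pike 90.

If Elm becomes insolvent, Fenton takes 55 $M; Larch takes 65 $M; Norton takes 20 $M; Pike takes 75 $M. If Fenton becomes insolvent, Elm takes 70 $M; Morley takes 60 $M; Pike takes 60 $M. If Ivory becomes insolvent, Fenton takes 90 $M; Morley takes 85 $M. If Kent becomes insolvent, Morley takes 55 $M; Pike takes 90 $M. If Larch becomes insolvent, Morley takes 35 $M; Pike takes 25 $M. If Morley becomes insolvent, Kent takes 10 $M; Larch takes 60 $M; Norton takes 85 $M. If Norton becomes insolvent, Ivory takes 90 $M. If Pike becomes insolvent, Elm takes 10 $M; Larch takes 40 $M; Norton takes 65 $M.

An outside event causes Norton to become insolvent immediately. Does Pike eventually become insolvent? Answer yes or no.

no

Round 1 — Norton becomes insolvent (initial).
  Ivory: +90 → 90 ≥ 30
Round 2 — Ivory becomes insolvent.
  Fenton: +90 → 90 ≥ 60
  Morley: +85 → 85 < 90
Round 3 — Fenton becomes insolvent.
  Elm: +70 → 70 < 110
  Morley: +60 → 145 ≥ 90
  Pike: +60 → 60 < 90
Round 4 — Morley becomes insolvent.
  Kent: +10 → 10 < 30
  Larch: +60 → 60 < 80
No further insolvencies.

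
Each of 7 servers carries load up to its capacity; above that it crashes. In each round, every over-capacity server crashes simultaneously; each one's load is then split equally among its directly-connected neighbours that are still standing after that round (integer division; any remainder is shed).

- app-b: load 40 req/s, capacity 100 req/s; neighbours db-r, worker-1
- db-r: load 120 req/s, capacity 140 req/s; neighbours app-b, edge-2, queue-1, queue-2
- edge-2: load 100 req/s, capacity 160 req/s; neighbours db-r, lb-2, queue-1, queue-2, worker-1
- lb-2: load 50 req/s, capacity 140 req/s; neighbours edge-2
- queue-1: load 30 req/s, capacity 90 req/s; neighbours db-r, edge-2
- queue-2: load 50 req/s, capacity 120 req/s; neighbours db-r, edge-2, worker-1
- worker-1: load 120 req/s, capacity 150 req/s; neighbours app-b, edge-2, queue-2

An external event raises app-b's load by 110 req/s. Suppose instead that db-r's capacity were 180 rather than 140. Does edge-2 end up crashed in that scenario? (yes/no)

With db-r's capacity at 180:
Round 1 — app-b at 150 > 100. app-b crashes.
  app-b sheds 150 req/s to db-r, worker-1: 75 each.
    db-r: 120+75 = 195 > 180
    worker-1: 120+75 = 195 > 150
Round 2 — db-r, worker-1 crash.
  db-r sheds 195 req/s to edge-2, queue-1, queue-2: 65 each.
    edge-2: 100+65 = 165 > 160
    queue-1: 30+65 = 95 > 90
    queue-2: 50+65 = 115 ≤ 120
  worker-1 sheds 195 req/s to edge-2, queue-2: 97 each (1 lost).
    edge-2: 165+97 = 262 > 160
    queue-2: 115+97 = 212 > 120
Round 3 — edge-2, queue-1, queue-2 crash.
  edge-2 sheds 262 req/s to lb-2: 262 each.
    lb-2: 50+262 = 312 > 140
  queue-1 sheds 95 req/s: no online neighbours, lost.
  queue-2 sheds 212 req/s: no online neighbours, lost.
Round 4 — lb-2 crashes.
  lb-2 sheds 312 req/s: no online neighbours, lost.
No further crashes.

yes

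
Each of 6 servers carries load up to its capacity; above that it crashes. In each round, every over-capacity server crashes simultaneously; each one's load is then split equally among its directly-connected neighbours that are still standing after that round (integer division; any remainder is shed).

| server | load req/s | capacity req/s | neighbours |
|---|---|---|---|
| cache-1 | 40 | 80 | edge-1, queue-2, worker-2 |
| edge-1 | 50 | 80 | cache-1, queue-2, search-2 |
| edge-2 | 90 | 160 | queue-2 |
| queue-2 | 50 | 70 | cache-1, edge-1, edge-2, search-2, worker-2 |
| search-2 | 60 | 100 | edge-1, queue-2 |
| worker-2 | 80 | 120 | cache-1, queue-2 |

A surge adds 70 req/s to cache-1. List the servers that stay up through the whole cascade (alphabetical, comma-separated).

edge-2

Round 1 — cache-1 at 110 > 80. cache-1 crashes.
  cache-1 sheds 110 req/s to edge-1, queue-2, worker-2: 36 each (2 lost).
    edge-1: 50+36 = 86 > 80
    queue-2: 50+36 = 86 > 70
    worker-2: 80+36 = 116 ≤ 120
Round 2 — edge-1, queue-2 crash.
  edge-1 sheds 86 req/s to search-2: 86 each.
    search-2: 60+86 = 146 > 100
  queue-2 sheds 86 req/s to edge-2, search-2, worker-2: 28 each (2 lost).
    edge-2: 90+28 = 118 ≤ 160
    search-2: 146+28 = 174 > 100
    worker-2: 116+28 = 144 > 120
Round 3 — search-2, worker-2 crash.
  search-2 sheds 174 req/s: no online neighbours, lost.
  worker-2 sheds 144 req/s: no online neighbours, lost.
No further crashes.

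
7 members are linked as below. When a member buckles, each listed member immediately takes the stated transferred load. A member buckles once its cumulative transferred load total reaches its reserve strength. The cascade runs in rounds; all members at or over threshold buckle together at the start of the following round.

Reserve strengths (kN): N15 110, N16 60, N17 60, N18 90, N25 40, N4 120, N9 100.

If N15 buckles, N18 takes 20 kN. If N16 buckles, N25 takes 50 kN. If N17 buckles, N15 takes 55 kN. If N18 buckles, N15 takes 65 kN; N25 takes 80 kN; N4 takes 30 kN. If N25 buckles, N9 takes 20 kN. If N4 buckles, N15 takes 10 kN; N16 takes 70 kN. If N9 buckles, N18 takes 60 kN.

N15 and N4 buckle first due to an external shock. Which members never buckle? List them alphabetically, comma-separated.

Round 1 — N15, N4 buckle (initial).
  N16: +70 → 70 ≥ 60
  N18: +20 → 20 < 90
Round 2 — N16 buckles.
  N25: +50 → 50 ≥ 40
Round 3 — N25 buckles.
  N9: +20 → 20 < 100
No further bucklings.

N17, N18, N9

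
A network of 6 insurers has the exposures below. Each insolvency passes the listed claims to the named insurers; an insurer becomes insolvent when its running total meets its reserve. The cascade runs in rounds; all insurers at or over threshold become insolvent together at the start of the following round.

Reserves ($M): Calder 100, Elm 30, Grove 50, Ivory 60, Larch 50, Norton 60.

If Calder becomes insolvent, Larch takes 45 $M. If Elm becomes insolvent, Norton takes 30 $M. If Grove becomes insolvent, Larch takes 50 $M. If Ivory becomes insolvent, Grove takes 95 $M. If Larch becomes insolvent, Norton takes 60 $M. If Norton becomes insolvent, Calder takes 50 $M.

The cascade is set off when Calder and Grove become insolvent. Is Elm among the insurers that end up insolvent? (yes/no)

no

Round 1 — Calder, Grove become insolvent (initial).
  Larch: +45+50 → 95 ≥ 50
Round 2 — Larch becomes insolvent.
  Norton: +60 → 60 ≥ 60
Round 3 — Norton becomes insolvent.
No further insolvencies.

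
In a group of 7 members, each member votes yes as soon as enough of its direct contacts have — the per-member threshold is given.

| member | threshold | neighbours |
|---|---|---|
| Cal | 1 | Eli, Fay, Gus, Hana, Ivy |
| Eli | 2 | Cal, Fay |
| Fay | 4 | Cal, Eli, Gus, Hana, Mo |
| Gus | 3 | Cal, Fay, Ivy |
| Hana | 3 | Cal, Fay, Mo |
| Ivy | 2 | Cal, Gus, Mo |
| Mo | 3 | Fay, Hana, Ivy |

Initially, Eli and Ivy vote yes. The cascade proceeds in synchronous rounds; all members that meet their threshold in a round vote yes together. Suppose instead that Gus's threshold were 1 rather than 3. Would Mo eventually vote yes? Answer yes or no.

no

With Gus's threshold at 1:
Round 1 — Eli, Ivy vote yes (initial).
Round 2 — checking thresholds:
  Cal: 2 of 5 neighbours ≥ 1, votes yes.
  Fay: 1 of 5 neighbours < 4, below threshold.
  Gus: 1 of 3 neighbours ≥ 1, votes yes.
  Mo: 1 of 3 neighbours < 3, below threshold.
Round 3 — no new yes votes; cascade stops.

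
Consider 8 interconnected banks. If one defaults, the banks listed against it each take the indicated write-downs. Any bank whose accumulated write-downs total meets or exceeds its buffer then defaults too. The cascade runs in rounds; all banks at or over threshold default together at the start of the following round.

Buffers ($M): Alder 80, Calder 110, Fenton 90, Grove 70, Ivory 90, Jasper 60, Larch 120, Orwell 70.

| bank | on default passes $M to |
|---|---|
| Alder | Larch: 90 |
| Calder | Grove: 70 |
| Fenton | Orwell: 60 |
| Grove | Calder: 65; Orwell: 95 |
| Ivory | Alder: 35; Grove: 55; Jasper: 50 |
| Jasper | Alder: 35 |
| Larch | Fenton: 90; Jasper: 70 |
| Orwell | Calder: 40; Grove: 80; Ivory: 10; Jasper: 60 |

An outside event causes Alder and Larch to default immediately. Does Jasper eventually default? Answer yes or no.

Round 1 — Alder, Larch default (initial).
  Fenton: +90 → 90 ≥ 90
  Jasper: +70 → 70 ≥ 60
Round 2 — Fenton, Jasper default.
  Orwell: +60 → 60 < 70
No further defaults.

yes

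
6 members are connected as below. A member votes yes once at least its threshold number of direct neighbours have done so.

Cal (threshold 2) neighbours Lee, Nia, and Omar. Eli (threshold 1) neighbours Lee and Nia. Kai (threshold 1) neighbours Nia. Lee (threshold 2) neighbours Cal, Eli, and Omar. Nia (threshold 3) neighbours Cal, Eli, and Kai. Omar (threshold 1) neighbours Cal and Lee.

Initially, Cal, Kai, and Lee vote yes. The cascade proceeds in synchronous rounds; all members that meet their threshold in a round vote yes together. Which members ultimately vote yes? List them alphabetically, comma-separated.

Cal, Eli, Kai, Lee, Nia, Omar

Round 1 — Cal, Kai, Lee vote yes (initial).
Round 2 — checking thresholds:
  Eli: 1 of 2 neighbours ≥ 1, votes yes.
  Nia: 2 of 3 neighbours < 3, below threshold.
  Omar: 2 of 2 neighbours ≥ 1, votes yes.
Round 3 — checking thresholds:
  Nia: 3 of 3 neighbours ≥ 3, votes yes.
Round 4 — no new yes votes; cascade stops.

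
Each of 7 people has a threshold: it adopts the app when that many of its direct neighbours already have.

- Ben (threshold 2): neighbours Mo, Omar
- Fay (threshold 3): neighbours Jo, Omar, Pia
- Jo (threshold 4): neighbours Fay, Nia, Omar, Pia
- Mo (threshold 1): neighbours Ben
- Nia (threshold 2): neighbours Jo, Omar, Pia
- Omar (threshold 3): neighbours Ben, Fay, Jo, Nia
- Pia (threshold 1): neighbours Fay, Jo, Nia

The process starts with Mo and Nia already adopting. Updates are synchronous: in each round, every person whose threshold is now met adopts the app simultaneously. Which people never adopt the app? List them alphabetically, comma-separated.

Round 1 — Mo, Nia adopt the app (initial).
Round 2 — checking thresholds:
  Ben: 1 of 2 neighbours < 2, not yet.
  Jo: 1 of 4 neighbours < 4, not yet.
  Omar: 1 of 4 neighbours < 3, not yet.
  Pia: 1 of 3 neighbours ≥ 1, adopts the app.
Round 3 — no new adoptions; cascade stops.

Ben, Fay, Jo, Omar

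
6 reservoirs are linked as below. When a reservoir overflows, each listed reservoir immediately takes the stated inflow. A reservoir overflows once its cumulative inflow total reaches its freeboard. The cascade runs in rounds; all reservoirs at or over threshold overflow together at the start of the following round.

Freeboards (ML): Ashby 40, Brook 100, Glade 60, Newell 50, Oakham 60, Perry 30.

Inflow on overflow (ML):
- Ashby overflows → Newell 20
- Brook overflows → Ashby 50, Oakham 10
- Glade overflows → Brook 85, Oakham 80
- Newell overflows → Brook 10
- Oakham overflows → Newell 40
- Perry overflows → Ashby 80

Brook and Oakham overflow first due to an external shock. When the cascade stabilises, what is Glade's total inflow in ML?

Round 1 — Brook, Oakham overflow (initial).
  Ashby: +50 → 50 ≥ 40
  Newell: +40 → 40 < 50
Round 2 — Ashby overflows.
  Newell: +20 → 60 ≥ 50
Round 3 — Newell overflows.
No further overflows.

0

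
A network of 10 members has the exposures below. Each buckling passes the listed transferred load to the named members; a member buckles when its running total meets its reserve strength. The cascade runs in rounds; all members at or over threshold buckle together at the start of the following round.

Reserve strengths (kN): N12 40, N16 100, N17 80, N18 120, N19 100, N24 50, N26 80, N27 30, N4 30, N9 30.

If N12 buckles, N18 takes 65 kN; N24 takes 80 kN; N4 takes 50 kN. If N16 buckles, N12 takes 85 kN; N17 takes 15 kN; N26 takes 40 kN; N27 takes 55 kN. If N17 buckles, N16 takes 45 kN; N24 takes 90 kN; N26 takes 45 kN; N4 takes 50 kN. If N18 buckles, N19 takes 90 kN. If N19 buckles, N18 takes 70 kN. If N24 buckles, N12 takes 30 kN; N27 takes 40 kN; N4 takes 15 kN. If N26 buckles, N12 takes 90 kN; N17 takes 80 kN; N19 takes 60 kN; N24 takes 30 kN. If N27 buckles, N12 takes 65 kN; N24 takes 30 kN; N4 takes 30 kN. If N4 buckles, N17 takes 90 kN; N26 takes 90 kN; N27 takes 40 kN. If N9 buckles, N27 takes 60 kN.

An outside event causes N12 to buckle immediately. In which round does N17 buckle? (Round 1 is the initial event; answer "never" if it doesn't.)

3

Round 1 — N12 buckles (initial).
  N18: +65 → 65 < 120
  N24: +80 → 80 ≥ 50
  N4: +50 → 50 ≥ 30
Round 2 — N24, N4 buckle.
  N17: +90 → 90 ≥ 80
  N26: +90 → 90 ≥ 80
  N27: +40+40 → 80 ≥ 30
Round 3 — N17, N26, N27 buckle.
  N16: +45 → 45 < 100
  N19: +60 → 60 < 100
No further bucklings.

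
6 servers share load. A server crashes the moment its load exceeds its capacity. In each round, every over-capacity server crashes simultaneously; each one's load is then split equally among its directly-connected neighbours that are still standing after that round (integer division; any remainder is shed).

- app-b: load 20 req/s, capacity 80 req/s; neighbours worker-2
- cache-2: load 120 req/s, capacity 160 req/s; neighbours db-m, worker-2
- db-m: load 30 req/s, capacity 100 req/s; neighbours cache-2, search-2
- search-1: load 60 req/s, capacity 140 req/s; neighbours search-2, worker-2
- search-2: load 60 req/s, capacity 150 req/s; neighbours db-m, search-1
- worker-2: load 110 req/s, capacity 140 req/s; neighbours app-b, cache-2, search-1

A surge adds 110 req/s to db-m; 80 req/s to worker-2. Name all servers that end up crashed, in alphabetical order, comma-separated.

app-b, cache-2, db-m, worker-2

Round 1 — db-m at 140 > 100; worker-2 at 190 > 140. db-m, worker-2 crash.
  db-m sheds 140 req/s to cache-2, search-2: 70 each.
    cache-2: 120+70 = 190 > 160
    search-2: 60+70 = 130 ≤ 150
  worker-2 sheds 190 req/s to app-b, cache-2, search-1: 63 each (1 lost).
    app-b: 20+63 = 83 > 80
    cache-2: 190+63 = 253 > 160
    search-1: 60+63 = 123 ≤ 140
Round 2 — app-b, cache-2 crash.
  app-b sheds 83 req/s: no online neighbours, lost.
  cache-2 sheds 253 req/s: no online neighbours, lost.
No further crashes.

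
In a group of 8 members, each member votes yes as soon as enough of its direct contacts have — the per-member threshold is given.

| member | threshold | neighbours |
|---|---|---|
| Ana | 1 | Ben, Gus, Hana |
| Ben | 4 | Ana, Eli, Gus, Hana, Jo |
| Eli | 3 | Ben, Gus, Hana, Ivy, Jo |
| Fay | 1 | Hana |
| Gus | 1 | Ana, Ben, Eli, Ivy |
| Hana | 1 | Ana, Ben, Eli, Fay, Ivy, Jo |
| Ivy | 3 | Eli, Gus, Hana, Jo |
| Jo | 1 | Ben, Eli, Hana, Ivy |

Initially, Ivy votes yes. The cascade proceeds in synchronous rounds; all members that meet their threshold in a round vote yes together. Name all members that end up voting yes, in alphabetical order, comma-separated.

Round 1 — Ivy votes yes (initial).
Round 2 — checking thresholds:
  Eli: 1 of 5 neighbours < 3, holds.
  Gus: 1 of 4 neighbours ≥ 1, votes yes.
  Hana: 1 of 6 neighbours ≥ 1, votes yes.
  Jo: 1 of 4 neighbours ≥ 1, votes yes.
Round 3 — checking thresholds:
  Ana: 2 of 3 neighbours ≥ 1, votes yes.
  Ben: 3 of 5 neighbours < 4, holds.
  Eli: 4 of 5 neighbours ≥ 3, votes yes.
  Fay: 1 of 1 neighbours ≥ 1, votes yes.
Round 4 — checking thresholds:
  Ben: 5 of 5 neighbours ≥ 4, votes yes.
Round 5 — no new yes votes; cascade stops.

Ana, Ben, Eli, Fay, Gus, Hana, Ivy, Jo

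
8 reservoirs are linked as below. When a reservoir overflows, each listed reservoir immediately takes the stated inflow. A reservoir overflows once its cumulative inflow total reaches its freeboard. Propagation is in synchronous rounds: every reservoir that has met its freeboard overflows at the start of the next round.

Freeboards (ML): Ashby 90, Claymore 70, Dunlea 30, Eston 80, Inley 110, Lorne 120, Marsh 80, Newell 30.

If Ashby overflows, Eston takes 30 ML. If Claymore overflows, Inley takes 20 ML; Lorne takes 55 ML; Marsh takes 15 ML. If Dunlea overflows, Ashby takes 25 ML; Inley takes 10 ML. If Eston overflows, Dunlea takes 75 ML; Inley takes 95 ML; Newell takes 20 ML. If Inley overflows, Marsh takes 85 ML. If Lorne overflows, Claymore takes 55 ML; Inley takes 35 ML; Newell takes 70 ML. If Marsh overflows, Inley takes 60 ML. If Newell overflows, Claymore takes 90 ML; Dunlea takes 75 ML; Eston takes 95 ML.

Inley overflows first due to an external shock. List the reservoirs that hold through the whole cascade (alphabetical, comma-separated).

Round 1 — Inley overflows (initial).
  Marsh: +85 → 85 ≥ 80
Round 2 — Marsh overflows.
No further overflows.

Ashby, Claymore, Dunlea, Eston, Lorne, Newell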